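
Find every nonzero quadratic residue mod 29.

Square k = 1,…,14 (k and 29−k give the same square):
1²=1, 2²=4, 3²=9, 4²=16, 5²=25, 6²≡7, 7²≡20, 8²≡6, 9²≡23, 10²≡13, 11²≡5, 12²≡28, 13²≡24, 14²≡22 (mod 29).
So the quadratic residues mod 29 are {1, 4, 5, 6, 7, 9, 13, 16, 20, 22, 23, 24, 25, 28}.

1 4 5 6 7 9 13 16 20 22 23 24 25 28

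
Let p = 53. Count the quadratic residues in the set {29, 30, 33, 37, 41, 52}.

3

(29/53) = +1 → QR.
(30/53) = -1 → non-residue.
(33/53) = -1 → non-residue.
(37/53) = +1 → QR.
(41/53) = -1 → non-residue.
(52/53) = +1 → QR.
Total quadratic residues among the 6: 3.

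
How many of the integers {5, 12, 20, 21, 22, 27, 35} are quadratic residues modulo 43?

(5/43) = -1 → non-residue.
(12/43) = -1 → non-residue.
(20/43) = -1 → non-residue.
(21/43) = +1 → QR.
(22/43) = -1 → non-residue.
(27/43) = -1 → non-residue.
(35/43) = +1 → QR.
Total quadratic residues among the 7: 2.

2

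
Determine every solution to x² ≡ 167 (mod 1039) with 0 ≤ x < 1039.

219, 820

Since 1039 ≡ 3 (mod 4), a square root of 167 is 167^((1039+1)/4) = 167^260 mod 1039.
Repeated squaring: 167^2≡875, 167^4≡921, 167^8≡417, 167^16≡376, 167^32≡72, 167^64≡1028, 167^128≡121, 167^256≡95 (mod 1039).
167^260 = 167^(256+4) ≡ 219 (mod 1039).
Check: 219² = 47961 ≡ 167 (mod 1039). The two roots are 219 and 820.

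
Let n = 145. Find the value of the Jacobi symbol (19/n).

-1

Reciprocity: 19 ≡ 3 and 145 ≡ 1 (mod 4), so (19/145) = +(145/19).
Reduce top mod 19: now compute (12/19).
Pull out 2^2: since 19 ≡ 3 (mod 8), (2/19) = -1, so (2/19)^2 = +1.
Reciprocity: 3 ≡ 3 and 19 ≡ 3 (mod 4), so (3/19) = −(19/3).
Reduce top mod 3: now compute (1/3).
Reached (1/3) = 1. Collecting the sign flips along the way, the symbol is -1.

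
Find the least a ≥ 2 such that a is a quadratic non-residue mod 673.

5

(2/673) = +1, so 2 is a residue.
(3/673) = +1, so 3 is a residue.
(4/673) = +1, so 4 is a residue.
(5/673) = −1, so 5 is the smallest positive non-residue mod 673.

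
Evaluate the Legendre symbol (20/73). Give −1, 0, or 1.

Pull out 2^2: since 73 ≡ 1 (mod 8), (2/73) = +1, so (2/73)^2 = +1.
Reciprocity: 5 ≡ 1 and 73 ≡ 1 (mod 4), so (5/73) = +(73/5).
Reduce top mod 5: now compute (3/5).
Reciprocity: 3 ≡ 3 and 5 ≡ 1 (mod 4), so (3/5) = +(5/3).
Reduce top mod 3: now compute (2/3).
Pull out 2: since 3 ≡ 3 (mod 8), (2/3) = -1.
Reached (1/3) = 1. Collecting the sign flips along the way, the symbol is -1.

-1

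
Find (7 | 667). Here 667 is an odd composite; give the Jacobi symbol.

Reciprocity: 7 ≡ 3 and 667 ≡ 3 (mod 4), so (7/667) = −(667/7).
Reduce top mod 7: now compute (2/7).
Pull out 2: since 7 ≡ 7 (mod 8), (2/7) = +1.
Reached (1/7) = 1. Collecting the sign flips along the way, the symbol is -1.

-1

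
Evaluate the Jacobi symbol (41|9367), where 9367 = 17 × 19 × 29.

Reciprocity: 41 ≡ 1 and 9367 ≡ 3 (mod 4), so (41/9367) = +(9367/41).
Reduce top mod 41: now compute (19/41).
Reciprocity: 19 ≡ 3 and 41 ≡ 1 (mod 4), so (19/41) = +(41/19).
Reduce top mod 19: now compute (3/19).
Reciprocity: 3 ≡ 3 and 19 ≡ 3 (mod 4), so (3/19) = −(19/3).
Reduce top mod 3: now compute (1/3).
Reached (1/3) = 1. Collecting the sign flips along the way, the symbol is -1.

-1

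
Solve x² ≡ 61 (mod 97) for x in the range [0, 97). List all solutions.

97 ≡ 1 (mod 4), so we find a root by search.
Trying successive values, 35² = 1225 ≡ 61 (mod 97). The other root is 97 − 35 = 62.

35, 62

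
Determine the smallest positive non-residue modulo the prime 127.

3

(2/127) = +1, so 2 is a residue.
(3/127) = −1, so 3 is the smallest positive non-residue mod 127.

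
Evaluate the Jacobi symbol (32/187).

Pull out 2^5: since 187 ≡ 3 (mod 8), (2/187) = -1, so (2/187)^5 = -1.
Reached (1/187) = 1. Collecting the sign flips along the way, the symbol is -1.

-1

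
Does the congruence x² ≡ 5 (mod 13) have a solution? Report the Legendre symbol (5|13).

-1

Reciprocity: 5 ≡ 1 and 13 ≡ 1 (mod 4), so (5/13) = +(13/5).
Reduce top mod 5: now compute (3/5).
Reciprocity: 3 ≡ 3 and 5 ≡ 1 (mod 4), so (3/5) = +(5/3).
Reduce top mod 3: now compute (2/3).
Pull out 2: since 3 ≡ 3 (mod 8), (2/3) = -1.
Reached (1/3) = 1. Collecting the sign flips along the way, the symbol is -1.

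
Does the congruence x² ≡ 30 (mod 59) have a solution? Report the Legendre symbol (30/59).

-1

Euler's criterion: (30/59) ≡ 30^29 (mod 59).
30^2 ≡ 15 (mod 59)
30^4 ≡ 48 (mod 59)
30^8 ≡ 3 (mod 59)
30^16 ≡ 9 (mod 59)
30^29 = 30^(16+8+4+1) ≡ 58 (mod 59).
Result is 58 ≡ −1, so (30/59) = −1.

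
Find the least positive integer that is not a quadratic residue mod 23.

5

(2/23) = +1, so 2 is a residue.
(3/23) = +1, so 3 is a residue.
(4/23) = +1, so 4 is a residue.
(5/23) = −1, so 5 is the smallest positive non-residue mod 23.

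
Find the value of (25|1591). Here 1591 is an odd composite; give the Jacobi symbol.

Reciprocity: 25 ≡ 1 and 1591 ≡ 3 (mod 4), so (25/1591) = +(1591/25).
Reduce top mod 25: now compute (16/25).
Pull out 2^4: since 25 ≡ 1 (mod 8), (2/25) = +1, so (2/25)^4 = +1.
Reached (1/25) = 1. Collecting the sign flips along the way, the symbol is +1.

1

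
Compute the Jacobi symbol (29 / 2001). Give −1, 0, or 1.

0

Reciprocity: 29 ≡ 1 and 2001 ≡ 1 (mod 4), so (29/2001) = +(2001/29).
Reduce top mod 29: now compute (0/29).
Top reduces to 0: gcd > 1, so the symbol is 0.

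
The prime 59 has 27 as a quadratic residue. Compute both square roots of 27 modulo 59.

Since 59 ≡ 3 (mod 4), a square root of 27 is 27^((59+1)/4) = 27^15 mod 59.
Repeated squaring: 27^2≡21, 27^4≡28, 27^8≡17 (mod 59).
27^15 = 27^(8+4+2+1) ≡ 26 (mod 59).
Check: 26² = 676 ≡ 27 (mod 59). The two roots are 26 and 33.

26, 33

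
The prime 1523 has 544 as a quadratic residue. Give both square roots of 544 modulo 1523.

Since 1523 ≡ 3 (mod 4), a square root of 544 is 544^((1523+1)/4) = 544^381 mod 1523.
Repeated squaring: 544^2≡474, 544^4≡795, 544^8≡1503, 544^16≡400, 544^32≡85, 544^64≡1133, 544^128≡1323, 544^256≡402 (mod 1523).
544^381 = 544^(256+64+32+16+8+4+1) ≡ 1134 (mod 1523).
Check: 1134² = 1285956 ≡ 544 (mod 1523). The two roots are 389 and 1134.

389, 1134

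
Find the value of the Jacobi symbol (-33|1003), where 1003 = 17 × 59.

1

First reduce: -33 ≡ 970 (mod 1003).
Pull out 2: since 1003 ≡ 3 (mod 8), (2/1003) = -1.
Reciprocity: 485 ≡ 1 and 1003 ≡ 3 (mod 4), so (485/1003) = +(1003/485).
Reduce top mod 485: now compute (33/485).
Reciprocity: 33 ≡ 1 and 485 ≡ 1 (mod 4), so (33/485) = +(485/33).
Reduce top mod 33: now compute (23/33).
Reciprocity: 23 ≡ 3 and 33 ≡ 1 (mod 4), so (23/33) = +(33/23).
Reduce top mod 23: now compute (10/23).
Pull out 2: since 23 ≡ 7 (mod 8), (2/23) = +1.
Reciprocity: 5 ≡ 1 and 23 ≡ 3 (mod 4), so (5/23) = +(23/5).
Reduce top mod 5: now compute (3/5).
Reciprocity: 3 ≡ 3 and 5 ≡ 1 (mod 4), so (3/5) = +(5/3).
Reduce top mod 3: now compute (2/3).
Pull out 2: since 3 ≡ 3 (mod 8), (2/3) = -1.
Reached (1/3) = 1. Collecting the sign flips along the way, the symbol is +1.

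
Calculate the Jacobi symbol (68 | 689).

1

Pull out 2^2: since 689 ≡ 1 (mod 8), (2/689) = +1, so (2/689)^2 = +1.
Reciprocity: 17 ≡ 1 and 689 ≡ 1 (mod 4), so (17/689) = +(689/17).
Reduce top mod 17: now compute (9/17).
Reciprocity: 9 ≡ 1 and 17 ≡ 1 (mod 4), so (9/17) = +(17/9).
Reduce top mod 9: now compute (8/9).
Pull out 2^3: since 9 ≡ 1 (mod 8), (2/9) = +1, so (2/9)^3 = +1.
Reached (1/9) = 1. Collecting the sign flips along the way, the symbol is +1.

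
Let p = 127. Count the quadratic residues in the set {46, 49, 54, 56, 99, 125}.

(46/127) = -1 → non-residue.
(49/127) = +1 → QR.
(54/127) = -1 → non-residue.
(56/127) = -1 → non-residue.
(99/127) = +1 → QR.
(125/127) = -1 → non-residue.
Total quadratic residues among the 6: 2.

2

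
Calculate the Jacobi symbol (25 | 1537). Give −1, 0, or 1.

Reciprocity: 25 ≡ 1 and 1537 ≡ 1 (mod 4), so (25/1537) = +(1537/25).
Reduce top mod 25: now compute (12/25).
Pull out 2^2: since 25 ≡ 1 (mod 8), (2/25) = +1, so (2/25)^2 = +1.
Reciprocity: 3 ≡ 3 and 25 ≡ 1 (mod 4), so (3/25) = +(25/3).
Reduce top mod 3: now compute (1/3).
Reached (1/3) = 1. Collecting the sign flips along the way, the symbol is +1.

1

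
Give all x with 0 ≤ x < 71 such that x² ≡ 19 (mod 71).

Since 71 ≡ 3 (mod 4), a square root of 19 is 19^((71+1)/4) = 19^18 mod 71.
Repeated squaring: 19^2≡6, 19^4≡36, 19^8≡18, 19^16≡40 (mod 71).
19^18 = 19^(16+2) ≡ 27 (mod 71).
Check: 27² = 729 ≡ 19 (mod 71). The two roots are 27 and 44.

27, 44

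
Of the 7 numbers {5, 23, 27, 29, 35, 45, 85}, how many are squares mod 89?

3

(5/89) = +1 → QR.
(23/89) = -1 → non-residue.
(27/89) = -1 → non-residue.
(29/89) = -1 → non-residue.
(35/89) = -1 → non-residue.
(45/89) = +1 → QR.
(85/89) = +1 → QR.
Total quadratic residues among the 7: 3.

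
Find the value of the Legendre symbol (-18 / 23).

Euler's criterion: (-18/23) ≡ 5^11 (mod 23).
5^2 ≡ 2 (mod 23)
5^4 ≡ 4 (mod 23)
5^8 ≡ 16 (mod 23)
5^11 = 5^(8+2+1) ≡ 22 (mod 23).
Result is 22 ≡ −1, so (-18/23) = −1.

-1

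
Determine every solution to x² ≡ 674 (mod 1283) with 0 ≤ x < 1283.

Since 1283 ≡ 3 (mod 4), a square root of 674 is 674^((1283+1)/4) = 674^321 mod 1283.
Repeated squaring: 674^2≡94, 674^4≡1138, 674^8≡497, 674^16≡673, 674^32≡30, 674^64≡900, 674^128≡427, 674^256≡143 (mod 1283).
674^321 = 674^(256+64+1) ≡ 170 (mod 1283).
Check: 170² = 28900 ≡ 674 (mod 1283). The two roots are 170 and 1113.

170, 1113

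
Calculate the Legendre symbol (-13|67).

Euler's criterion: (-13/67) ≡ 54^33 (mod 67).
54^2 ≡ 35 (mod 67)
54^4 ≡ 19 (mod 67)
54^8 ≡ 26 (mod 67)
54^16 ≡ 6 (mod 67)
54^32 ≡ 36 (mod 67)
54^33 = 54^(32+1) ≡ 1 (mod 67).
Result is 1, so (-13/67) = 1.

1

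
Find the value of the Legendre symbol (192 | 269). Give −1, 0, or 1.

Euler's criterion: (192/269) ≡ 192^134 (mod 269).
192^2 ≡ 11 (mod 269)
192^4 ≡ 121 (mod 269)
192^8 ≡ 115 (mod 269)
192^16 ≡ 44 (mod 269)
192^32 ≡ 53 (mod 269)
192^64 ≡ 119 (mod 269)
192^128 ≡ 173 (mod 269)
192^134 = 192^(128+4+2) ≡ 268 (mod 269).
Result is 268 ≡ −1, so (192/269) = −1.

-1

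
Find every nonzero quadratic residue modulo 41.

1,2,4,5,8,9,10,16,18,20,21,23,25,31,32,33,36,37,39,40

Square k = 1,…,20 (k and 41−k give the same square):
1²=1, 2²=4, 3²=9, 4²=16, 5²=25, 6²=36, 7²≡8, 8²≡23, 9²≡40, 10²≡18, 11²≡39, 12²≡21, 13²≡5, 14²≡32, 15²≡20, 16²≡10, 17²≡2, 18²≡37, 19²≡33, 20²≡31 (mod 41).
So the quadratic residues mod 41 are {1, 2, 4, 5, 8, 9, 10, 16, 18, 20, 21, 23, 25, 31, 32, 33, 36, 37, 39, 40}.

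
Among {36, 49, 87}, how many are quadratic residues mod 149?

2

(36/149) = +1 → QR.
(49/149) = +1 → QR.
(87/149) = -1 → non-residue.
Total quadratic residues among the 3: 2.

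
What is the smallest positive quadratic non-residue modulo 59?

2

(2/59) = −1, so 2 is the smallest positive non-residue mod 59.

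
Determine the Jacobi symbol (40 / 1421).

-1

Pull out 2^3: since 1421 ≡ 5 (mod 8), (2/1421) = -1, so (2/1421)^3 = -1.
Reciprocity: 5 ≡ 1 and 1421 ≡ 1 (mod 4), so (5/1421) = +(1421/5).
Reduce top mod 5: now compute (1/5).
Reached (1/5) = 1. Collecting the sign flips along the way, the symbol is -1.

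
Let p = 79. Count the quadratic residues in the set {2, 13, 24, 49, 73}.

(2/79) = +1 → QR.
(13/79) = +1 → QR.
(24/79) = -1 → non-residue.
(49/79) = +1 → QR.
(73/79) = +1 → QR.
Total quadratic residues among the 5: 4.

4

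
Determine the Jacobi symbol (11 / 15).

-1

Reciprocity: 11 ≡ 3 and 15 ≡ 3 (mod 4), so (11/15) = −(15/11).
Reduce top mod 11: now compute (4/11).
Pull out 2^2: since 11 ≡ 3 (mod 8), (2/11) = -1, so (2/11)^2 = +1.
Reached (1/11) = 1. Collecting the sign flips along the way, the symbol is -1.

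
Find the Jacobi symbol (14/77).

0

Pull out 2: since 77 ≡ 5 (mod 8), (2/77) = -1.
Reciprocity: 7 ≡ 3 and 77 ≡ 1 (mod 4), so (7/77) = +(77/7).
Reduce top mod 7: now compute (0/7).
Top reduces to 0: gcd > 1, so the symbol is 0.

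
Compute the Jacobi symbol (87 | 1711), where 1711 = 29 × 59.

0

Reciprocity: 87 ≡ 3 and 1711 ≡ 3 (mod 4), so (87/1711) = −(1711/87).
Reduce top mod 87: now compute (58/87).
Pull out 2: since 87 ≡ 7 (mod 8), (2/87) = +1.
Reciprocity: 29 ≡ 1 and 87 ≡ 3 (mod 4), so (29/87) = +(87/29).
Reduce top mod 29: now compute (0/29).
Top reduces to 0: gcd > 1, so the symbol is 0.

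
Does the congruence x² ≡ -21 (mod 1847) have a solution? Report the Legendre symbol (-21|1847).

First reduce: -21 ≡ 1826 (mod 1847).
Pull out 2: since 1847 ≡ 7 (mod 8), (2/1847) = +1.
Reciprocity: 913 ≡ 1 and 1847 ≡ 3 (mod 4), so (913/1847) = +(1847/913).
Reduce top mod 913: now compute (21/913).
Reciprocity: 21 ≡ 1 and 913 ≡ 1 (mod 4), so (21/913) = +(913/21).
Reduce top mod 21: now compute (10/21).
Pull out 2: since 21 ≡ 5 (mod 8), (2/21) = -1.
Reciprocity: 5 ≡ 1 and 21 ≡ 1 (mod 4), so (5/21) = +(21/5).
Reduce top mod 5: now compute (1/5).
Reached (1/5) = 1. Collecting the sign flips along the way, the symbol is -1.

-1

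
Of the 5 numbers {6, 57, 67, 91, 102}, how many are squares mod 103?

(6/103) = -1 → non-residue.
(57/103) = -1 → non-residue.
(67/103) = -1 → non-residue.
(91/103) = +1 → QR.
(102/103) = -1 → non-residue.
Total quadratic residues among the 5: 1.

1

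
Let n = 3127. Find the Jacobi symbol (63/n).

Reciprocity: 63 ≡ 3 and 3127 ≡ 3 (mod 4), so (63/3127) = −(3127/63).
Reduce top mod 63: now compute (40/63).
Pull out 2^3: since 63 ≡ 7 (mod 8), (2/63) = +1, so (2/63)^3 = +1.
Reciprocity: 5 ≡ 1 and 63 ≡ 3 (mod 4), so (5/63) = +(63/5).
Reduce top mod 5: now compute (3/5).
Reciprocity: 3 ≡ 3 and 5 ≡ 1 (mod 4), so (3/5) = +(5/3).
Reduce top mod 3: now compute (2/3).
Pull out 2: since 3 ≡ 3 (mod 8), (2/3) = -1.
Reached (1/3) = 1. Collecting the sign flips along the way, the symbol is +1.

1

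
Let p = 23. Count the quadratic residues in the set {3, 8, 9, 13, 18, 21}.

5

(3/23) = +1 → QR.
(8/23) = +1 → QR.
(9/23) = +1 → QR.
(13/23) = +1 → QR.
(18/23) = +1 → QR.
(21/23) = -1 → non-residue.
Total quadratic residues among the 6: 5.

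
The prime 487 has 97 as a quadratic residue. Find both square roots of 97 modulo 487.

222, 265

Since 487 ≡ 3 (mod 4), a square root of 97 is 97^((487+1)/4) = 97^122 mod 487.
Repeated squaring: 97^2≡156, 97^4≡473, 97^8≡196, 97^16≡430, 97^32≡327, 97^64≡276 (mod 487).
97^122 = 97^(64+32+16+8+2) ≡ 222 (mod 487).
Check: 222² = 49284 ≡ 97 (mod 487). The two roots are 222 and 265.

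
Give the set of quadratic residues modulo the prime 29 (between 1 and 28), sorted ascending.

1, 4, 5, 6, 7, 9, 13, 16, 20, 22, 23, 24, 25, 28

Square k = 1,…,14 (k and 29−k give the same square):
1²=1, 2²=4, 3²=9, 4²=16, 5²=25, 6²≡7, 7²≡20, 8²≡6, 9²≡23, 10²≡13, 11²≡5, 12²≡28, 13²≡24, 14²≡22 (mod 29).
So the quadratic residues mod 29 are {1, 4, 5, 6, 7, 9, 13, 16, 20, 22, 23, 24, 25, 28}.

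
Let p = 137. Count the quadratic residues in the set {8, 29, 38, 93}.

3

(8/137) = +1 → QR.
(29/137) = -1 → non-residue.
(38/137) = +1 → QR.
(93/137) = +1 → QR.
Total quadratic residues among the 4: 3.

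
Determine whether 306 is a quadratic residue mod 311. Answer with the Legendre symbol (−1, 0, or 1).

Euler's criterion: (306/311) ≡ 306^155 (mod 311).
306^2 ≡ 25 (mod 311)
306^4 ≡ 3 (mod 311)
306^8 ≡ 9 (mod 311)
306^16 ≡ 81 (mod 311)
306^32 ≡ 30 (mod 311)
306^64 ≡ 278 (mod 311)
306^128 ≡ 156 (mod 311)
306^155 = 306^(128+16+8+2+1) ≡ 310 (mod 311).
Result is 310 ≡ −1, so (306/311) = −1.

-1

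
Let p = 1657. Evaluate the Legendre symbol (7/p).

Reciprocity: 7 ≡ 3 and 1657 ≡ 1 (mod 4), so (7/1657) = +(1657/7).
Reduce top mod 7: now compute (5/7).
Reciprocity: 5 ≡ 1 and 7 ≡ 3 (mod 4), so (5/7) = +(7/5).
Reduce top mod 5: now compute (2/5).
Pull out 2: since 5 ≡ 5 (mod 8), (2/5) = -1.
Reached (1/5) = 1. Collecting the sign flips along the way, the symbol is -1.

-1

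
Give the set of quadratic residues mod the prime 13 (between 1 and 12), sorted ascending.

1 3 4 9 10 12

Square k = 1,…,6 (k and 13−k give the same square):
1²=1, 2²=4, 3²=9, 4²≡3, 5²≡12, 6²≡10 (mod 13).
So the quadratic residues mod 13 are {1, 3, 4, 9, 10, 12}.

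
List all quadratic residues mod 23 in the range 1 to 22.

1, 2, 3, 4, 6, 8, 9, 12, 13, 16, 18

Square k = 1,…,11 (k and 23−k give the same square):
1²=1, 2²=4, 3²=9, 4²=16, 5²≡2, 6²≡13, 7²≡3, 8²≡18, 9²≡12, 10²≡8, 11²≡6 (mod 23).
So the quadratic residues mod 23 are {1, 2, 3, 4, 6, 8, 9, 12, 13, 16, 18}.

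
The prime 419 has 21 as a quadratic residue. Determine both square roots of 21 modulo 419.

Since 419 ≡ 3 (mod 4), a square root of 21 is 21^((419+1)/4) = 21^105 mod 419.
Repeated squaring: 21^2≡22, 21^4≡65, 21^8≡35, 21^16≡387, 21^32≡186, 21^64≡238 (mod 419).
21^105 = 21^(64+32+8+1) ≡ 373 (mod 419).
Check: 373² = 139129 ≡ 21 (mod 419). The two roots are 46 and 373.

46, 373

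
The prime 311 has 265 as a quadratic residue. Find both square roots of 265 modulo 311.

Since 311 ≡ 3 (mod 4), a square root of 265 is 265^((311+1)/4) = 265^78 mod 311.
Repeated squaring: 265^2≡250, 265^4≡300, 265^8≡121, 265^16≡24, 265^32≡265, 265^64≡250 (mod 311).
265^78 = 265^(64+8+4+2) ≡ 24 (mod 311).
Check: 24² = 576 ≡ 265 (mod 311). The two roots are 24 and 287.

24, 287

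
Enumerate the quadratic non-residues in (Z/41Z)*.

3 6 7 11 12 13 14 15 17 19 22 24 26 27 28 29 30 34 35 38

Square k = 1,…,20 (k and 41−k give the same square):
1²=1, 2²=4, 3²=9, 4²=16, 5²=25, 6²=36, 7²≡8, 8²≡23, 9²≡40, 10²≡18, 11²≡39, 12²≡21, 13²≡5, 14²≡32, 15²≡20, 16²≡10, 17²≡2, 18²≡37, 19²≡33, 20²≡31 (mod 41).
The residues are {1, 2, 4, 5, 8, 9, 10, 16, 18, 20, 21, 23, 25, 31, 32, 33, 36, 37, 39, 40}; the non-residues are the remaining 20 nonzero classes.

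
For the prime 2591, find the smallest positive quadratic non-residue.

7

(2/2591) = +1, so 2 is a residue.
(3/2591) = +1, so 3 is a residue.
(4/2591) = +1, so 4 is a residue.
(5/2591) = +1, so 5 is a residue.
(6/2591) = +1, so 6 is a residue.
(7/2591) = −1, so 7 is the smallest positive non-residue mod 2591.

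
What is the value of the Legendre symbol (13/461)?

-1

Reciprocity: 13 ≡ 1 and 461 ≡ 1 (mod 4), so (13/461) = +(461/13).
Reduce top mod 13: now compute (6/13).
Pull out 2: since 13 ≡ 5 (mod 8), (2/13) = -1.
Reciprocity: 3 ≡ 3 and 13 ≡ 1 (mod 4), so (3/13) = +(13/3).
Reduce top mod 3: now compute (1/3).
Reached (1/3) = 1. Collecting the sign flips along the way, the symbol is -1.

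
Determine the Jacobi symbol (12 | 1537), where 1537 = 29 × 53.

1

Pull out 2^2: since 1537 ≡ 1 (mod 8), (2/1537) = +1, so (2/1537)^2 = +1.
Reciprocity: 3 ≡ 3 and 1537 ≡ 1 (mod 4), so (3/1537) = +(1537/3).
Reduce top mod 3: now compute (1/3).
Reached (1/3) = 1. Collecting the sign flips along the way, the symbol is +1.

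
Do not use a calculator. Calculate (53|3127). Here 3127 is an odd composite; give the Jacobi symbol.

Reciprocity: 53 ≡ 1 and 3127 ≡ 3 (mod 4), so (53/3127) = +(3127/53).
Reduce top mod 53: now compute (0/53).
Top reduces to 0: gcd > 1, so the symbol is 0.

0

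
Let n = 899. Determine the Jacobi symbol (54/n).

Pull out 2: since 899 ≡ 3 (mod 8), (2/899) = -1.
Reciprocity: 27 ≡ 3 and 899 ≡ 3 (mod 4), so (27/899) = −(899/27).
Reduce top mod 27: now compute (8/27).
Pull out 2^3: since 27 ≡ 3 (mod 8), (2/27) = -1, so (2/27)^3 = -1.
Reached (1/27) = 1. Collecting the sign flips along the way, the symbol is -1.

-1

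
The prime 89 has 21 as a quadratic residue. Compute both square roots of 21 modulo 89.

89 ≡ 1 (mod 4), so we find a root by search.
Trying successive values, 33² = 1089 ≡ 21 (mod 89). The other root is 89 − 33 = 56.

33, 56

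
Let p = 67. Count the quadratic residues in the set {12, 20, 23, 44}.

(12/67) = -1 → non-residue.
(20/67) = -1 → non-residue.
(23/67) = +1 → QR.
(44/67) = -1 → non-residue.
Total quadratic residues among the 4: 1.

1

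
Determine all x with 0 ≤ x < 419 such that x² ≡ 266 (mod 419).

Since 419 ≡ 3 (mod 4), a square root of 266 is 266^((419+1)/4) = 266^105 mod 419.
Repeated squaring: 266^2≡364, 266^4≡92, 266^8≡84, 266^16≡352, 266^32≡299, 266^64≡154 (mod 419).
266^105 = 266^(64+32+8+1) ≡ 257 (mod 419).
Check: 257² = 66049 ≡ 266 (mod 419). The two roots are 162 and 257.

162, 257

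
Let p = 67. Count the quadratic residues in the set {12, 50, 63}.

(12/67) = -1 → non-residue.
(50/67) = -1 → non-residue.
(63/67) = -1 → non-residue.
Total quadratic residues among the 3: 0.

0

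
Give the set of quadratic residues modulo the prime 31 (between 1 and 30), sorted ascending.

1 2 4 5 7 8 9 10 14 16 18 19 20 25 28

Square k = 1,…,15 (k and 31−k give the same square):
1²=1, 2²=4, 3²=9, 4²=16, 5²=25, 6²≡5, 7²≡18, 8²≡2, 9²≡19, 10²≡7, 11²≡28, 12²≡20, 13²≡14, 14²≡10, 15²≡8 (mod 31).
So the quadratic residues mod 31 are {1, 2, 4, 5, 7, 8, 9, 10, 14, 16, 18, 19, 20, 25, 28}.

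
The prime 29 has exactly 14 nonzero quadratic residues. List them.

Square k = 1,…,14 (k and 29−k give the same square):
1²=1, 2²=4, 3²=9, 4²=16, 5²=25, 6²≡7, 7²≡20, 8²≡6, 9²≡23, 10²≡13, 11²≡5, 12²≡28, 13²≡24, 14²≡22 (mod 29).
So the quadratic residues mod 29 are {1, 4, 5, 6, 7, 9, 13, 16, 20, 22, 23, 24, 25, 28}.

1,4,5,6,7,9,13,16,20,22,23,24,25,28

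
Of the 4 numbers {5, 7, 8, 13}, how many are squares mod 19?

2

(5/19) = +1 → QR.
(7/19) = +1 → QR.
(8/19) = -1 → non-residue.
(13/19) = -1 → non-residue.
Total quadratic residues among the 4: 2.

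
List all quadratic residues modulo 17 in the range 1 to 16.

1,2,4,8,9,13,15,16

Square k = 1,…,8 (k and 17−k give the same square):
1²=1, 2²=4, 3²=9, 4²=16, 5²≡8, 6²≡2, 7²≡15, 8²≡13 (mod 17).
So the quadratic residues mod 17 are {1, 2, 4, 8, 9, 13, 15, 16}.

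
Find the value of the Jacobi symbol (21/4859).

Reciprocity: 21 ≡ 1 and 4859 ≡ 3 (mod 4), so (21/4859) = +(4859/21).
Reduce top mod 21: now compute (8/21).
Pull out 2^3: since 21 ≡ 5 (mod 8), (2/21) = -1, so (2/21)^3 = -1.
Reached (1/21) = 1. Collecting the sign flips along the way, the symbol is -1.

-1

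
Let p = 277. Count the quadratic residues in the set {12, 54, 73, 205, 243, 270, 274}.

4

(12/277) = +1 → QR.
(54/277) = -1 → non-residue.
(73/277) = -1 → non-residue.
(205/277) = -1 → non-residue.
(243/277) = +1 → QR.
(270/277) = +1 → QR.
(274/277) = +1 → QR.
Total quadratic residues among the 7: 4.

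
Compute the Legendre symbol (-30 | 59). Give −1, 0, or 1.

First reduce: -30 ≡ 29 (mod 59).
Reciprocity: 29 ≡ 1 and 59 ≡ 3 (mod 4), so (29/59) = +(59/29).
Reduce top mod 29: now compute (1/29).
Reached (1/29) = 1. Collecting the sign flips along the way, the symbol is +1.

1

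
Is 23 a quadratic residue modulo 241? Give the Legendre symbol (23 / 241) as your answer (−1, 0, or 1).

-1

Euler's criterion: (23/241) ≡ 23^120 (mod 241).
23^2 ≡ 47 (mod 241)
23^4 ≡ 40 (mod 241)
23^8 ≡ 154 (mod 241)
23^16 ≡ 98 (mod 241)
23^32 ≡ 205 (mod 241)
23^64 ≡ 91 (mod 241)
23^120 = 23^(64+32+16+8) ≡ 240 (mod 241).
Result is 240 ≡ −1, so (23/241) = −1.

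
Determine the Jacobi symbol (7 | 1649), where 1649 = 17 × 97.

1

Reciprocity: 7 ≡ 3 and 1649 ≡ 1 (mod 4), so (7/1649) = +(1649/7).
Reduce top mod 7: now compute (4/7).
Pull out 2^2: since 7 ≡ 7 (mod 8), (2/7) = +1, so (2/7)^2 = +1.
Reached (1/7) = 1. Collecting the sign flips along the way, the symbol is +1.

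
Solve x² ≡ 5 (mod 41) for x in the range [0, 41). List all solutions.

41 ≡ 1 (mod 4), so we find a root by search.
Trying successive values, 13² = 169 ≡ 5 (mod 41). The other root is 41 − 13 = 28.

13, 28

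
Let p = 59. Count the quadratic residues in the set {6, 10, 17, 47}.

(6/59) = -1 → non-residue.
(10/59) = -1 → non-residue.
(17/59) = +1 → QR.
(47/59) = -1 → non-residue.
Total quadratic residues among the 4: 1.

1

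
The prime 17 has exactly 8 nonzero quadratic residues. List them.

Square k = 1,…,8 (k and 17−k give the same square):
1²=1, 2²=4, 3²=9, 4²=16, 5²≡8, 6²≡2, 7²≡15, 8²≡13 (mod 17).
So the quadratic residues mod 17 are {1, 2, 4, 8, 9, 13, 15, 16}.

1, 2, 4, 8, 9, 13, 15, 16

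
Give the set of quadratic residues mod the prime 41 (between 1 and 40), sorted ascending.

Square k = 1,…,20 (k and 41−k give the same square):
1²=1, 2²=4, 3²=9, 4²=16, 5²=25, 6²=36, 7²≡8, 8²≡23, 9²≡40, 10²≡18, 11²≡39, 12²≡21, 13²≡5, 14²≡32, 15²≡20, 16²≡10, 17²≡2, 18²≡37, 19²≡33, 20²≡31 (mod 41).
So the quadratic residues mod 41 are {1, 2, 4, 5, 8, 9, 10, 16, 18, 20, 21, 23, 25, 31, 32, 33, 36, 37, 39, 40}.

1 2 4 5 8 9 10 16 18 20 21 23 25 31 32 33 36 37 39 40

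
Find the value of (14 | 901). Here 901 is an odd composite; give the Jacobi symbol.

Pull out 2: since 901 ≡ 5 (mod 8), (2/901) = -1.
Reciprocity: 7 ≡ 3 and 901 ≡ 1 (mod 4), so (7/901) = +(901/7).
Reduce top mod 7: now compute (5/7).
Reciprocity: 5 ≡ 1 and 7 ≡ 3 (mod 4), so (5/7) = +(7/5).
Reduce top mod 5: now compute (2/5).
Pull out 2: since 5 ≡ 5 (mod 8), (2/5) = -1.
Reached (1/5) = 1. Collecting the sign flips along the way, the symbol is +1.

1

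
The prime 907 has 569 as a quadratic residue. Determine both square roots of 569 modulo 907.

435, 472

Since 907 ≡ 3 (mod 4), a square root of 569 is 569^((907+1)/4) = 569^227 mod 907.
Repeated squaring: 569^2≡869, 569^4≡537, 569^8≡850, 569^16≡528, 569^32≡335, 569^64≡664, 569^128≡94 (mod 907).
569^227 = 569^(128+64+32+2+1) ≡ 472 (mod 907).
Check: 472² = 222784 ≡ 569 (mod 907). The two roots are 435 and 472.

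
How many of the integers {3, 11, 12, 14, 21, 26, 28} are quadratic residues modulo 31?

(3/31) = -1 → non-residue.
(11/31) = -1 → non-residue.
(12/31) = -1 → non-residue.
(14/31) = +1 → QR.
(21/31) = -1 → non-residue.
(26/31) = -1 → non-residue.
(28/31) = +1 → QR.
Total quadratic residues among the 7: 2.

2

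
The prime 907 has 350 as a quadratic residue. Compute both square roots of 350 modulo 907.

353, 554

Since 907 ≡ 3 (mod 4), a square root of 350 is 350^((907+1)/4) = 350^227 mod 907.
Repeated squaring: 350^2≡55, 350^4≡304, 350^8≡809, 350^16≡534, 350^32≡358, 350^64≡277, 350^128≡541 (mod 907).
350^227 = 350^(128+64+32+2+1) ≡ 353 (mod 907).
Check: 353² = 124609 ≡ 350 (mod 907). The two roots are 353 and 554.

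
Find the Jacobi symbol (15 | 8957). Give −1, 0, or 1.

1

Reciprocity: 15 ≡ 3 and 8957 ≡ 1 (mod 4), so (15/8957) = +(8957/15).
Reduce top mod 15: now compute (2/15).
Pull out 2: since 15 ≡ 7 (mod 8), (2/15) = +1.
Reached (1/15) = 1. Collecting the sign flips along the way, the symbol is +1.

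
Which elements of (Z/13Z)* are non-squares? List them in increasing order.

2 5 6 7 8 11

Square k = 1,…,6 (k and 13−k give the same square):
1²=1, 2²=4, 3²=9, 4²≡3, 5²≡12, 6²≡10 (mod 13).
The residues are {1, 3, 4, 9, 10, 12}; the non-residues are the remaining 6 nonzero classes.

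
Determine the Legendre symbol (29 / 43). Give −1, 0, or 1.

Reciprocity: 29 ≡ 1 and 43 ≡ 3 (mod 4), so (29/43) = +(43/29).
Reduce top mod 29: now compute (14/29).
Pull out 2: since 29 ≡ 5 (mod 8), (2/29) = -1.
Reciprocity: 7 ≡ 3 and 29 ≡ 1 (mod 4), so (7/29) = +(29/7).
Reduce top mod 7: now compute (1/7).
Reached (1/7) = 1. Collecting the sign flips along the way, the symbol is -1.

-1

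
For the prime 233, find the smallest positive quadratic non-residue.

(2/233) = +1, so 2 is a residue.
(3/233) = −1, so 3 is the smallest positive non-residue mod 233.

3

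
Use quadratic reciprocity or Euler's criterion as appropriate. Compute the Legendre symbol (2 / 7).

Pull out 2: since 7 ≡ 7 (mod 8), (2/7) = +1.
Reached (1/7) = 1. Collecting the sign flips along the way, the symbol is +1.

1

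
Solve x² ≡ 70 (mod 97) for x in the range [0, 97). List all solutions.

97 ≡ 1 (mod 4), so we find a root by search.
Trying successive values, 19² = 361 ≡ 70 (mod 97). The other root is 97 − 19 = 78.

19, 78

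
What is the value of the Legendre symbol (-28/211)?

Euler's criterion: (-28/211) ≡ 183^105 (mod 211).
183^2 ≡ 151 (mod 211)
183^4 ≡ 13 (mod 211)
183^8 ≡ 169 (mod 211)
183^16 ≡ 76 (mod 211)
183^32 ≡ 79 (mod 211)
183^64 ≡ 122 (mod 211)
183^105 = 183^(64+32+8+1) ≡ 1 (mod 211).
Result is 1, so (-28/211) = 1.

1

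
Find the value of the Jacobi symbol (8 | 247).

Pull out 2^3: since 247 ≡ 7 (mod 8), (2/247) = +1, so (2/247)^3 = +1.
Reached (1/247) = 1. Collecting the sign flips along the way, the symbol is +1.

1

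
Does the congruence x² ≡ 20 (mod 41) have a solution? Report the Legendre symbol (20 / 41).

Pull out 2^2: since 41 ≡ 1 (mod 8), (2/41) = +1, so (2/41)^2 = +1.
Reciprocity: 5 ≡ 1 and 41 ≡ 1 (mod 4), so (5/41) = +(41/5).
Reduce top mod 5: now compute (1/5).
Reached (1/5) = 1. Collecting the sign flips along the way, the symbol is +1.

1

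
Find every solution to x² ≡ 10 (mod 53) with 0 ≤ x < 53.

13, 40

53 ≡ 1 (mod 4), so we find a root by search.
Trying successive values, 13² = 169 ≡ 10 (mod 53). The other root is 53 − 13 = 40.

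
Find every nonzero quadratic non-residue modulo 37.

2, 5, 6, 8, 13, 14, 15, 17, 18, 19, 20, 22, 23, 24, 29, 31, 32, 35

Square k = 1,…,18 (k and 37−k give the same square):
1²=1, 2²=4, 3²=9, 4²=16, 5²=25, 6²=36, 7²≡12, 8²≡27, 9²≡7, 10²≡26, 11²≡10, 12²≡33, 13²≡21, 14²≡11, 15²≡3, 16²≡34, 17²≡30, 18²≡28 (mod 37).
The residues are {1, 3, 4, 7, 9, 10, 11, 12, 16, 21, 25, 26, 27, 28, 30, 33, 34, 36}; the non-residues are the remaining 18 nonzero classes.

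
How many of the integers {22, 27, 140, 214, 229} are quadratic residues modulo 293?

(22/293) = +1 → QR.
(27/293) = -1 → non-residue.
(140/293) = +1 → QR.
(214/293) = -1 → non-residue.
(229/293) = +1 → QR.
Total quadratic residues among the 5: 3.

3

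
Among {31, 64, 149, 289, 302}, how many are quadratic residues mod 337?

3

(31/337) = -1 → non-residue.
(64/337) = +1 → QR.
(149/337) = +1 → QR.
(289/337) = +1 → QR.
(302/337) = -1 → non-residue.
Total quadratic residues among the 5: 3.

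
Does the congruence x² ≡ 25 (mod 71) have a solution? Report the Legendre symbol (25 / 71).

1

Reciprocity: 25 ≡ 1 and 71 ≡ 3 (mod 4), so (25/71) = +(71/25).
Reduce top mod 25: now compute (21/25).
Reciprocity: 21 ≡ 1 and 25 ≡ 1 (mod 4), so (21/25) = +(25/21).
Reduce top mod 21: now compute (4/21).
Pull out 2^2: since 21 ≡ 5 (mod 8), (2/21) = -1, so (2/21)^2 = +1.
Reached (1/21) = 1. Collecting the sign flips along the way, the symbol is +1.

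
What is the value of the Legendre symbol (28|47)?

1

Euler's criterion: (28/47) ≡ 28^23 (mod 47).
28^2 ≡ 32 (mod 47)
28^4 ≡ 37 (mod 47)
28^8 ≡ 6 (mod 47)
28^16 ≡ 36 (mod 47)
28^23 = 28^(16+4+2+1) ≡ 1 (mod 47).
Result is 1, so (28/47) = 1.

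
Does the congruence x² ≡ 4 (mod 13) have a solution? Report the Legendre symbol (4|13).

1

Euler's criterion: (4/13) ≡ 4^6 (mod 13).
4^2 ≡ 3 (mod 13)
4^4 ≡ 9 (mod 13)
4^6 = 4^(4+2) ≡ 1 (mod 13).
Result is 1, so (4/13) = 1.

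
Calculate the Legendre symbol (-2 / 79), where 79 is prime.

Euler's criterion: (-2/79) ≡ 77^39 (mod 79).
77^2 ≡ 4 (mod 79)
77^4 ≡ 16 (mod 79)
77^8 ≡ 19 (mod 79)
77^16 ≡ 45 (mod 79)
77^32 ≡ 50 (mod 79)
77^39 = 77^(32+4+2+1) ≡ 78 (mod 79).
Result is 78 ≡ −1, so (-2/79) = −1.

-1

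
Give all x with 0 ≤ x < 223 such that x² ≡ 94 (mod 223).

81, 142

Since 223 ≡ 3 (mod 4), a square root of 94 is 94^((223+1)/4) = 94^56 mod 223.
Repeated squaring: 94^2≡139, 94^4≡143, 94^8≡156, 94^16≡29, 94^32≡172 (mod 223).
94^56 = 94^(32+16+8) ≡ 81 (mod 223).
Check: 81² = 6561 ≡ 94 (mod 223). The two roots are 81 and 142.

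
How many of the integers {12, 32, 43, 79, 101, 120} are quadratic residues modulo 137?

(12/137) = -1 → non-residue.
(32/137) = +1 → QR.
(43/137) = -1 → non-residue.
(79/137) = -1 → non-residue.
(101/137) = +1 → QR.
(120/137) = +1 → QR.
Total quadratic residues among the 6: 3.

3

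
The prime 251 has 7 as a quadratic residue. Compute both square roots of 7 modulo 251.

Since 251 ≡ 3 (mod 4), a square root of 7 is 7^((251+1)/4) = 7^63 mod 251.
Repeated squaring: 7^2≡49, 7^4≡142, 7^8≡84, 7^16≡28, 7^32≡31 (mod 251).
7^63 = 7^(32+16+8+4+2+1) ≡ 209 (mod 251).
Check: 209² = 43681 ≡ 7 (mod 251). The two roots are 42 and 209.

42, 209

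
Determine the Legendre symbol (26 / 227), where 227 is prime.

1

Pull out 2: since 227 ≡ 3 (mod 8), (2/227) = -1.
Reciprocity: 13 ≡ 1 and 227 ≡ 3 (mod 4), so (13/227) = +(227/13).
Reduce top mod 13: now compute (6/13).
Pull out 2: since 13 ≡ 5 (mod 8), (2/13) = -1.
Reciprocity: 3 ≡ 3 and 13 ≡ 1 (mod 4), so (3/13) = +(13/3).
Reduce top mod 3: now compute (1/3).
Reached (1/3) = 1. Collecting the sign flips along the way, the symbol is +1.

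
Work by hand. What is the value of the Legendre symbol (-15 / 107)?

1

First reduce: -15 ≡ 92 (mod 107).
Pull out 2^2: since 107 ≡ 3 (mod 8), (2/107) = -1, so (2/107)^2 = +1.
Reciprocity: 23 ≡ 3 and 107 ≡ 3 (mod 4), so (23/107) = −(107/23).
Reduce top mod 23: now compute (15/23).
Reciprocity: 15 ≡ 3 and 23 ≡ 3 (mod 4), so (15/23) = −(23/15).
Reduce top mod 15: now compute (8/15).
Pull out 2^3: since 15 ≡ 7 (mod 8), (2/15) = +1, so (2/15)^3 = +1.
Reached (1/15) = 1. Collecting the sign flips along the way, the symbol is +1.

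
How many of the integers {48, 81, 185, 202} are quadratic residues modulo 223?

(48/223) = -1 → non-residue.
(81/223) = +1 → QR.
(185/223) = -1 → non-residue.
(202/223) = +1 → QR.
Total quadratic residues among the 4: 2.

2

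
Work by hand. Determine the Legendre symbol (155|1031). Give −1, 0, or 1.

-1

Reciprocity: 155 ≡ 3 and 1031 ≡ 3 (mod 4), so (155/1031) = −(1031/155).
Reduce top mod 155: now compute (101/155).
Reciprocity: 101 ≡ 1 and 155 ≡ 3 (mod 4), so (101/155) = +(155/101).
Reduce top mod 101: now compute (54/101).
Pull out 2: since 101 ≡ 5 (mod 8), (2/101) = -1.
Reciprocity: 27 ≡ 3 and 101 ≡ 1 (mod 4), so (27/101) = +(101/27).
Reduce top mod 27: now compute (20/27).
Pull out 2^2: since 27 ≡ 3 (mod 8), (2/27) = -1, so (2/27)^2 = +1.
Reciprocity: 5 ≡ 1 and 27 ≡ 3 (mod 4), so (5/27) = +(27/5).
Reduce top mod 5: now compute (2/5).
Pull out 2: since 5 ≡ 5 (mod 8), (2/5) = -1.
Reached (1/5) = 1. Collecting the sign flips along the way, the symbol is -1.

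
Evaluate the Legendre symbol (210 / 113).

First reduce: 210 ≡ 97 (mod 113).
Reciprocity: 97 ≡ 1 and 113 ≡ 1 (mod 4), so (97/113) = +(113/97).
Reduce top mod 97: now compute (16/97).
Pull out 2^4: since 97 ≡ 1 (mod 8), (2/97) = +1, so (2/97)^4 = +1.
Reached (1/97) = 1. Collecting the sign flips along the way, the symbol is +1.

1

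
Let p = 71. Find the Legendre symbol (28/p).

-1

Pull out 2^2: since 71 ≡ 7 (mod 8), (2/71) = +1, so (2/71)^2 = +1.
Reciprocity: 7 ≡ 3 and 71 ≡ 3 (mod 4), so (7/71) = −(71/7).
Reduce top mod 7: now compute (1/7).
Reached (1/7) = 1. Collecting the sign flips along the way, the symbol is -1.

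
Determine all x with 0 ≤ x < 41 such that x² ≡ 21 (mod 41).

41 ≡ 1 (mod 4), so we find a root by search.
Trying successive values, 12² = 144 ≡ 21 (mod 41). The other root is 41 − 12 = 29.

12, 29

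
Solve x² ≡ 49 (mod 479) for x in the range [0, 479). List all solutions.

Since 479 ≡ 3 (mod 4), a square root of 49 is 49^((479+1)/4) = 49^120 mod 479.
Repeated squaring: 49^2≡6, 49^4≡36, 49^8≡338, 49^16≡242, 49^32≡126, 49^64≡69 (mod 479).
49^120 = 49^(64+32+16+8) ≡ 7 (mod 479).
Check: 7² = 49 ≡ 49 (mod 479). The two roots are 7 and 472.

7, 472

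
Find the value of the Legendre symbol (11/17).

Reciprocity: 11 ≡ 3 and 17 ≡ 1 (mod 4), so (11/17) = +(17/11).
Reduce top mod 11: now compute (6/11).
Pull out 2: since 11 ≡ 3 (mod 8), (2/11) = -1.
Reciprocity: 3 ≡ 3 and 11 ≡ 3 (mod 4), so (3/11) = −(11/3).
Reduce top mod 3: now compute (2/3).
Pull out 2: since 3 ≡ 3 (mod 8), (2/3) = -1.
Reached (1/3) = 1. Collecting the sign flips along the way, the symbol is -1.

-1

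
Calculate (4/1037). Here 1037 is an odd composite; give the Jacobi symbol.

Pull out 2^2: since 1037 ≡ 5 (mod 8), (2/1037) = -1, so (2/1037)^2 = +1.
Reached (1/1037) = 1. Collecting the sign flips along the way, the symbol is +1.

1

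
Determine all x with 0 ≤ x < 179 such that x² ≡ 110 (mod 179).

Since 179 ≡ 3 (mod 4), a square root of 110 is 110^((179+1)/4) = 110^45 mod 179.
Repeated squaring: 110^2≡107, 110^4≡172, 110^8≡49, 110^16≡74, 110^32≡106 (mod 179).
110^45 = 110^(32+8+4+1) ≡ 17 (mod 179).
Check: 17² = 289 ≡ 110 (mod 179). The two roots are 17 and 162.

17, 162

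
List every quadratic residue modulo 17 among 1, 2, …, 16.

Square k = 1,…,8 (k and 17−k give the same square):
1²=1, 2²=4, 3²=9, 4²=16, 5²≡8, 6²≡2, 7²≡15, 8²≡13 (mod 17).
So the quadratic residues mod 17 are {1, 2, 4, 8, 9, 13, 15, 16}.

1, 2, 4, 8, 9, 13, 15, 16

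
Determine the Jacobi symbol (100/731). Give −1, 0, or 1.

1

Pull out 2^2: since 731 ≡ 3 (mod 8), (2/731) = -1, so (2/731)^2 = +1.
Reciprocity: 25 ≡ 1 and 731 ≡ 3 (mod 4), so (25/731) = +(731/25).
Reduce top mod 25: now compute (6/25).
Pull out 2: since 25 ≡ 1 (mod 8), (2/25) = +1.
Reciprocity: 3 ≡ 3 and 25 ≡ 1 (mod 4), so (3/25) = +(25/3).
Reduce top mod 3: now compute (1/3).
Reached (1/3) = 1. Collecting the sign flips along the way, the symbol is +1.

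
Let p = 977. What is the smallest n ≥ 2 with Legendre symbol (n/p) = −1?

(2/977) = +1, so 2 is a residue.
(3/977) = −1, so 3 is the smallest positive non-residue mod 977.

3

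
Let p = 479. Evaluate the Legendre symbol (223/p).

-1

Reciprocity: 223 ≡ 3 and 479 ≡ 3 (mod 4), so (223/479) = −(479/223).
Reduce top mod 223: now compute (33/223).
Reciprocity: 33 ≡ 1 and 223 ≡ 3 (mod 4), so (33/223) = +(223/33).
Reduce top mod 33: now compute (25/33).
Reciprocity: 25 ≡ 1 and 33 ≡ 1 (mod 4), so (25/33) = +(33/25).
Reduce top mod 25: now compute (8/25).
Pull out 2^3: since 25 ≡ 1 (mod 8), (2/25) = +1, so (2/25)^3 = +1.
Reached (1/25) = 1. Collecting the sign flips along the way, the symbol is -1.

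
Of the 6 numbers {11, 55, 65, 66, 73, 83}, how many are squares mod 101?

(11/101) = -1 → non-residue.
(55/101) = -1 → non-residue.
(65/101) = +1 → QR.
(66/101) = -1 → non-residue.
(73/101) = -1 → non-residue.
(83/101) = -1 → non-residue.
Total quadratic residues among the 6: 1.

1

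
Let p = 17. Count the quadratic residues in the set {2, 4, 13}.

3

(2/17) = +1 → QR.
(4/17) = +1 → QR.
(13/17) = +1 → QR.
Total quadratic residues among the 3: 3.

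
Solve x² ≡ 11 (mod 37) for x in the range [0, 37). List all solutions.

37 ≡ 1 (mod 4), so we find a root by search.
Trying successive values, 14² = 196 ≡ 11 (mod 37). The other root is 37 − 14 = 23.

14, 23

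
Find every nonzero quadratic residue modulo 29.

Square k = 1,…,14 (k and 29−k give the same square):
1²=1, 2²=4, 3²=9, 4²=16, 5²=25, 6²≡7, 7²≡20, 8²≡6, 9²≡23, 10²≡13, 11²≡5, 12²≡28, 13²≡24, 14²≡22 (mod 29).
So the quadratic residues mod 29 are {1, 4, 5, 6, 7, 9, 13, 16, 20, 22, 23, 24, 25, 28}.

1 4 5 6 7 9 13 16 20 22 23 24 25 28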